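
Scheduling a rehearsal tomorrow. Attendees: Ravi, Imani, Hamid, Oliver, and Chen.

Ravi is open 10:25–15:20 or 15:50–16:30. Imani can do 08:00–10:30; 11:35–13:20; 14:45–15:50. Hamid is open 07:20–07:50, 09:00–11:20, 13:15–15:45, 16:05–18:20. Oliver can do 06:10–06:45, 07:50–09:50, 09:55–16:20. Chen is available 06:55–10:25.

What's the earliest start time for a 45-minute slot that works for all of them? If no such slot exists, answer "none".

none

Ravi ∩ Imani: 10:25-10:30, 11:35-13:20, 14:45-15:20.
Ravi ∩ Imani ∩ Hamid: 10:25-10:30, 13:15-13:20, 14:45-15:20.
Ravi ∩ Imani ∩ Hamid ∩ Oliver: 10:25-10:30, 13:15-13:20, 14:45-15:20.
Ravi ∩ Imani ∩ Hamid ∩ Oliver ∩ Chen: ∅.
There is no time when everyone is free.
No common window is at least 45 minutes long.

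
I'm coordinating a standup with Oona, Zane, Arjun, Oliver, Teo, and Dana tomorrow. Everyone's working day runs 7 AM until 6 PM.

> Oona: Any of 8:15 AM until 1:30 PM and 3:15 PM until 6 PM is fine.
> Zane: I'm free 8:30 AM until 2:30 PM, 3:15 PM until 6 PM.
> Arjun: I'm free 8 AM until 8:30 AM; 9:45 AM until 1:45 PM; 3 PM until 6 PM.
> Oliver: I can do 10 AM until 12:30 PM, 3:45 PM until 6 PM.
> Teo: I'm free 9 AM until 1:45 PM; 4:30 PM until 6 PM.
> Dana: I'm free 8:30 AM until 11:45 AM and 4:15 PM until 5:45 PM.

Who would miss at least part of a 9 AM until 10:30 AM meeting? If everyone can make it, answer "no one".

Oona: free for 09:00-10:30. Zane: free for 09:00-10:30. Arjun: not fully free for 09:00-10:30. Oliver: not fully free for 09:00-10:30. Teo: free for 09:00-10:30. Dana: free for 09:00-10:30.

Arjun, Oliver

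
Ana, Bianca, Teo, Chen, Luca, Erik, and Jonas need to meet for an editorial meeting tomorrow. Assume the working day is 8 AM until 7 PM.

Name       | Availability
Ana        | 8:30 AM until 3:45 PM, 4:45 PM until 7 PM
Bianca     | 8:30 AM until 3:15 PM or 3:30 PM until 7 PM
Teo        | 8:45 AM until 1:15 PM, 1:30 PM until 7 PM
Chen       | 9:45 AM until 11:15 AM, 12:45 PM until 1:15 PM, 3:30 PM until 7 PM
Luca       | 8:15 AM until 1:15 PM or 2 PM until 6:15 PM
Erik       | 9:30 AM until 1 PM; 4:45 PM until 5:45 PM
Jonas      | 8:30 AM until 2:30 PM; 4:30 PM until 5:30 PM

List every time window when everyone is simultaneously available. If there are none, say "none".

Ana ∩ Bianca: 08:30-15:15, 15:30-15:45, 16:45-19:00.
Ana ∩ Bianca ∩ Teo: 08:45-13:15, 13:30-15:15, 15:30-15:45, 16:45-19:00.
Ana ∩ Bianca ∩ Teo ∩ Chen: 09:45-11:15, 12:45-13:15, 15:30-15:45, 16:45-19:00.
Ana ∩ Bianca ∩ Teo ∩ Chen ∩ Luca: 09:45-11:15, 12:45-13:15, 15:30-15:45, 16:45-18:15.
Ana ∩ Bianca ∩ Teo ∩ Chen ∩ Luca ∩ Erik: 09:45-11:15, 12:45-13:00, 16:45-17:45.
Ana ∩ Bianca ∩ Teo ∩ Chen ∩ Luca ∩ Erik ∩ Jonas: 09:45-11:15, 12:45-13:00, 16:45-17:30.
So the common availability across everyone is 09:45-11:15, 12:45-13:00, 16:45-17:30.

09:45-11:15, 12:45-13:00, 16:45-17:30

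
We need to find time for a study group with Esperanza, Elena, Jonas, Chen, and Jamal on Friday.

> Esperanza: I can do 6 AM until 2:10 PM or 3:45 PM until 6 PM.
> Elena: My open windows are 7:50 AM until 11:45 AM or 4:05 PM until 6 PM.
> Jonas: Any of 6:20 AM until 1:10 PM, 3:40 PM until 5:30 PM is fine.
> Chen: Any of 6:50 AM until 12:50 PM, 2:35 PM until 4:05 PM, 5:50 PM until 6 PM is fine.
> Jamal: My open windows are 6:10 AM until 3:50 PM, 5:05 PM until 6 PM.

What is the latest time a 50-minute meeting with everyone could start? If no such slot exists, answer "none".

Esperanza ∩ Elena: 07:50-11:45, 16:05-18:00.
Esperanza ∩ Elena ∩ Jonas: 07:50-11:45, 16:05-17:30.
Esperanza ∩ Elena ∩ Jonas ∩ Chen: 07:50-11:45.
Esperanza ∩ Elena ∩ Jonas ∩ Chen ∩ Jamal: 07:50-11:45.
The last common window of at least 50 minutes is 07:50-11:45; a 50-minute meeting can start as late as 10:55 and still end by 11:45.

10:55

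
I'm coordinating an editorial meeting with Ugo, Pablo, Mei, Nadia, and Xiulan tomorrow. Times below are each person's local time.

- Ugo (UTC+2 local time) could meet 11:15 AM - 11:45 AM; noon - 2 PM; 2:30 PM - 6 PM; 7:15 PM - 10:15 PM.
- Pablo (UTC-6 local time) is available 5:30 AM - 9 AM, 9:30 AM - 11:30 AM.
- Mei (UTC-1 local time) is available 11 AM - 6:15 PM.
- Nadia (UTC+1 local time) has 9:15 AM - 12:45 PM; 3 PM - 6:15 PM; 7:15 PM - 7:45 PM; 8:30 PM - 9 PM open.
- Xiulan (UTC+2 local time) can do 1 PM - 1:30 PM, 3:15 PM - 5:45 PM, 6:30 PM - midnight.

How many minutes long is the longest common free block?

Ugo in UTC: 09:15-09:45, 10:00-12:00, 12:30-16:00, 17:15-20:15 (subtract 2h to convert from UTC+2).
Pablo in UTC: 11:30-15:00, 15:30-17:30 (add 6h to convert from UTC-6).
Mei in UTC: 12:00-19:15 (add 1h to convert from UTC-1).
Nadia in UTC: 08:15-11:45, 14:00-17:15, 18:15-18:45, 19:30-20:00 (subtract 1h to convert from UTC+1).
Xiulan in UTC: 11:00-11:30, 13:15-15:45, 16:30-22:00 (subtract 2h to convert from UTC+2).
Ugo ∩ Pablo: 11:30-12:00, 12:30-15:00, 15:30-16:00, 17:15-17:30.
Ugo ∩ Pablo ∩ Mei: 12:30-15:00, 15:30-16:00, 17:15-17:30.
Ugo ∩ Pablo ∩ Mei ∩ Nadia: 14:00-15:00, 15:30-16:00.
Ugo ∩ Pablo ∩ Mei ∩ Nadia ∩ Xiulan: 14:00-15:00, 15:30-15:45.
The longest is 14:00-15:00 at 60 minutes.

60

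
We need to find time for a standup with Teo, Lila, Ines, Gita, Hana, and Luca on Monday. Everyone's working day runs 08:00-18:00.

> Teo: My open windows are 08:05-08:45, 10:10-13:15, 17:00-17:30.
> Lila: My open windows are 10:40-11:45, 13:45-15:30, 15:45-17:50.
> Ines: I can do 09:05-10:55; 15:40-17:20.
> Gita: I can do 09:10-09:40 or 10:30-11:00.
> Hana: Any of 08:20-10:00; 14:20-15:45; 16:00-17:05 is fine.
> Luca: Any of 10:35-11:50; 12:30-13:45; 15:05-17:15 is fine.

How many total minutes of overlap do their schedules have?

0

Teo ∩ Lila: 10:40-11:45, 17:00-17:30.
Teo ∩ Lila ∩ Ines: 10:40-10:55, 17:00-17:20.
Teo ∩ Lila ∩ Ines ∩ Gita: 10:40-10:55.
Teo ∩ Lila ∩ Ines ∩ Gita ∩ Hana: ∅.
Teo ∩ Lila ∩ Ines ∩ Gita ∩ Hana ∩ Luca: ∅.
There is no time when everyone is free.
There is no common window, so the total is 0 minutes.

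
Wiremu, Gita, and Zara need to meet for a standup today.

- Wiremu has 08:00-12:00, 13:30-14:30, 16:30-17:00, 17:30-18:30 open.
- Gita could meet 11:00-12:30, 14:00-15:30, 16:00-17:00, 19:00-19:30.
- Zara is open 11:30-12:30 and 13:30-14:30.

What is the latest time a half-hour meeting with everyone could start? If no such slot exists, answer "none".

Wiremu ∩ Gita: 11:00-12:00, 14:00-14:30, 16:30-17:00.
Wiremu ∩ Gita ∩ Zara: 11:30-12:00, 14:00-14:30.
Those are the intersection windows.
The last common window of at least 30 minutes is 14:00-14:30; a 30-minute meeting can start as late as 14:00 and still end by 14:30.

14:00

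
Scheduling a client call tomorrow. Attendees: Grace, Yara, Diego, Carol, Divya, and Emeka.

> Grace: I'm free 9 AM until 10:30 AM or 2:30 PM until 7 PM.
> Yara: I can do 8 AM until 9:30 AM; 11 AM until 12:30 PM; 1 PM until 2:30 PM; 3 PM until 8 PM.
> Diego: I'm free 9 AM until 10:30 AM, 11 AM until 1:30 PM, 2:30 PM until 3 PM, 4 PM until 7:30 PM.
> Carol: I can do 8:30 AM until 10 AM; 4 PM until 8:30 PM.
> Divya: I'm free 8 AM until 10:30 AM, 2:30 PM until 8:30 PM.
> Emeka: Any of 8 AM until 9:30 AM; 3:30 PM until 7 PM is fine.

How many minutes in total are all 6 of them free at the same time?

210

Grace ∩ Yara: 09:00-09:30, 15:00-19:00.
Grace ∩ Yara ∩ Diego: 09:00-09:30, 16:00-19:00.
Grace ∩ Yara ∩ Diego ∩ Carol: 09:00-09:30, 16:00-19:00.
Grace ∩ Yara ∩ Diego ∩ Carol ∩ Divya: 09:00-09:30, 16:00-19:00.
Grace ∩ Yara ∩ Diego ∩ Carol ∩ Divya ∩ Emeka: 09:00-09:30, 16:00-19:00.
Those are the intersection windows.
Summing the common windows: 30 + 180 = 210 minutes.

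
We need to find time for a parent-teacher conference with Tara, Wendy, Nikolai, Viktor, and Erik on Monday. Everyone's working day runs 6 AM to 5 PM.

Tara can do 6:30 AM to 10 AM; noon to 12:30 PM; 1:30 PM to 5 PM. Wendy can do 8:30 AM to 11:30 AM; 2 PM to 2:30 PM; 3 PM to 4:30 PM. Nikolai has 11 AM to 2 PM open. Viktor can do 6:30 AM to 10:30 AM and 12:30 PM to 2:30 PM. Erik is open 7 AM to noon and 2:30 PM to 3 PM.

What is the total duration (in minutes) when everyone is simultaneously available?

Tara ∩ Wendy: 08:30-10:00, 14:00-14:30, 15:00-16:30.
Tara ∩ Wendy ∩ Nikolai: ∅.
Tara ∩ Wendy ∩ Nikolai ∩ Viktor: ∅.
Tara ∩ Wendy ∩ Nikolai ∩ Viktor ∩ Erik: ∅.
There is no time when everyone is free.
There is no common window, so the total is 0 minutes.

0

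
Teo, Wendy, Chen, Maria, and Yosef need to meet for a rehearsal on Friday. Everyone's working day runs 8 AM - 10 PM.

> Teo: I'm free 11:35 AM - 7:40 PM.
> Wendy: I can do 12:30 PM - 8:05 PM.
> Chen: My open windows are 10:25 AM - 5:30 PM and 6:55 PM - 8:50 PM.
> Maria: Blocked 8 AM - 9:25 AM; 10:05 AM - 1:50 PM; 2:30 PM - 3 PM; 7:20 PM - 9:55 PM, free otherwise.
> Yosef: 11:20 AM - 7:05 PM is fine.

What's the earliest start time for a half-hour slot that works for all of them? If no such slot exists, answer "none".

13:50

Teo free: 11:35-19:40.
Wendy free: 12:30-20:05.
Chen free: 10:25-17:30, 18:55-20:50.
Maria free: 09:25-10:05, 13:50-14:30, 15:00-19:20, 21:55-22:00 (invert busy blocks within the working day).
Yosef free: 11:20-19:05.
Teo ∩ Wendy: 12:30-19:40.
Teo ∩ Wendy ∩ Chen: 12:30-17:30, 18:55-19:40.
Teo ∩ Wendy ∩ Chen ∩ Maria: 13:50-14:30, 15:00-17:30, 18:55-19:20.
Teo ∩ Wendy ∩ Chen ∩ Maria ∩ Yosef: 13:50-14:30, 15:00-17:30, 18:55-19:05.
The first common window of at least 30 minutes is 13:50-14:30, so the earliest start is 13:50.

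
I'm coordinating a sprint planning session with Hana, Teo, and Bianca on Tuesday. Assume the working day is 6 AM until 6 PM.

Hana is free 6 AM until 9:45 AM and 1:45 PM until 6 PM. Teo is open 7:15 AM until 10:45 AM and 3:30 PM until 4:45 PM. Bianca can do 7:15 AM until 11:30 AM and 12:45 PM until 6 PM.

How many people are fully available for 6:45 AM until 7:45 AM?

1

Hana can make the full 06:45-07:45 slot — that's 1.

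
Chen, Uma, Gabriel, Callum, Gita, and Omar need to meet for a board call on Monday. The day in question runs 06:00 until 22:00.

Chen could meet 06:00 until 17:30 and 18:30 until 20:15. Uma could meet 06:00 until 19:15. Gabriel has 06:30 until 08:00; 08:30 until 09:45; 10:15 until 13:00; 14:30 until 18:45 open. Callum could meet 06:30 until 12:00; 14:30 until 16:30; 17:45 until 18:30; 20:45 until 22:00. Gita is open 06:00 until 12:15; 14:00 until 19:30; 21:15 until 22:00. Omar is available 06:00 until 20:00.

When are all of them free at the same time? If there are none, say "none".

Chen ∩ Uma: 06:00-17:30, 18:30-19:15.
Chen ∩ Uma ∩ Gabriel: 06:30-08:00, 08:30-09:45, 10:15-13:00, 14:30-17:30, 18:30-18:45.
Chen ∩ Uma ∩ Gabriel ∩ Callum: 06:30-08:00, 08:30-09:45, 10:15-12:00, 14:30-16:30.
Chen ∩ Uma ∩ Gabriel ∩ Callum ∩ Gita: 06:30-08:00, 08:30-09:45, 10:15-12:00, 14:30-16:30.
Chen ∩ Uma ∩ Gabriel ∩ Callum ∩ Gita ∩ Omar: 06:30-08:00, 08:30-09:45, 10:15-12:00, 14:30-16:30.

06:30-08:00, 08:30-09:45, 10:15-12:00, 14:30-16:30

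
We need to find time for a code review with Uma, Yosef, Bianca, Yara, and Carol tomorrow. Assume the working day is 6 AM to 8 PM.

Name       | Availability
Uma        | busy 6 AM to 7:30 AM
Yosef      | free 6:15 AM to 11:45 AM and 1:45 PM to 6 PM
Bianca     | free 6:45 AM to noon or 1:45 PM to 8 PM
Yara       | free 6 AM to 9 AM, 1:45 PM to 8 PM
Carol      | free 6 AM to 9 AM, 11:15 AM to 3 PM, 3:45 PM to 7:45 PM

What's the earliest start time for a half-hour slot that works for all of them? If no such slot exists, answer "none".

Uma free: 07:30-20:00 (invert busy blocks within the working day).
Yosef free: 06:15-11:45, 13:45-18:00.
Bianca free: 06:45-12:00, 13:45-20:00.
Yara free: 06:00-09:00, 13:45-20:00.
Carol free: 06:00-09:00, 11:15-15:00, 15:45-19:45.
Uma ∩ Yosef: 07:30-11:45, 13:45-18:00.
Uma ∩ Yosef ∩ Bianca: 07:30-11:45, 13:45-18:00.
Uma ∩ Yosef ∩ Bianca ∩ Yara: 07:30-09:00, 13:45-18:00.
Uma ∩ Yosef ∩ Bianca ∩ Yara ∩ Carol: 07:30-09:00, 13:45-15:00, 15:45-18:00.
The first common window of at least 30 minutes is 07:30-09:00, so the earliest start is 07:30.

07:30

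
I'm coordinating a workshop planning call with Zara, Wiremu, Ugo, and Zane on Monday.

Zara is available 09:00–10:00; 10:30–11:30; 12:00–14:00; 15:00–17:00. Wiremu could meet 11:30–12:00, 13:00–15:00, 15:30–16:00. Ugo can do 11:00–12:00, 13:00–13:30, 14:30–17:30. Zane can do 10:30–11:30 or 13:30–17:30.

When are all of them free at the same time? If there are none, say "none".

Zara ∩ Wiremu: 13:00-14:00, 15:30-16:00.
Zara ∩ Wiremu ∩ Ugo: 13:00-13:30, 15:30-16:00.
Zara ∩ Wiremu ∩ Ugo ∩ Zane: 15:30-16:00.

15:30-16:00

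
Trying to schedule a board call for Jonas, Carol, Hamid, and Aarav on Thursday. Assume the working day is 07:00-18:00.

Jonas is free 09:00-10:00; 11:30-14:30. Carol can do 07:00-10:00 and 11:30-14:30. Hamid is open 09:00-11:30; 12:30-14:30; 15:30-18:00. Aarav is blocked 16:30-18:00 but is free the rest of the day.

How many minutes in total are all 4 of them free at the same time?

Jonas free: 09:00-10:00, 11:30-14:30.
Carol free: 07:00-10:00, 11:30-14:30.
Hamid free: 09:00-11:30, 12:30-14:30, 15:30-18:00.
Aarav free: 07:00-16:30 (invert busy blocks within the working day).
Jonas ∩ Carol: 09:00-10:00, 11:30-14:30.
Jonas ∩ Carol ∩ Hamid: 09:00-10:00, 12:30-14:30.
Jonas ∩ Carol ∩ Hamid ∩ Aarav: 09:00-10:00, 12:30-14:30.
Summing the common windows: 60 + 120 = 180 minutes.

180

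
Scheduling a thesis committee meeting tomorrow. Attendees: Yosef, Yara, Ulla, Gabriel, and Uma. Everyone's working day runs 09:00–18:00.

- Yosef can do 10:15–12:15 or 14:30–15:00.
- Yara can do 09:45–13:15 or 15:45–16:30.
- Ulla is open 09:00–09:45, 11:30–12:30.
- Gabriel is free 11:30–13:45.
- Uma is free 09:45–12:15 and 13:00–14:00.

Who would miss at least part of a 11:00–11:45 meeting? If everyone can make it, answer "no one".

Gabriel, Ulla

Yosef: free for 11:00-11:45. Yara: free for 11:00-11:45. Ulla: not fully free for 11:00-11:45. Gabriel: not fully free for 11:00-11:45. Uma: free for 11:00-11:45.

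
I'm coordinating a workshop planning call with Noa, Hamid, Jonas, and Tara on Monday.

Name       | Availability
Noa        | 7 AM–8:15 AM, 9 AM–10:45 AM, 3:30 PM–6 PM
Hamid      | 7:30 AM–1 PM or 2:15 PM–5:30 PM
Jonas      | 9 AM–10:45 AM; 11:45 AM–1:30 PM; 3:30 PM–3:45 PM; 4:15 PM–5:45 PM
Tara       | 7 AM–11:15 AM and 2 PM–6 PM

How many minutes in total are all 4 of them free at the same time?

Noa ∩ Hamid: 07:30-08:15, 09:00-10:45, 15:30-17:30.
Noa ∩ Hamid ∩ Jonas: 09:00-10:45, 15:30-15:45, 16:15-17:30.
Noa ∩ Hamid ∩ Jonas ∩ Tara: 09:00-10:45, 15:30-15:45, 16:15-17:30.
Those are the intersection windows.
Summing the common windows: 105 + 15 + 75 = 195 minutes.

195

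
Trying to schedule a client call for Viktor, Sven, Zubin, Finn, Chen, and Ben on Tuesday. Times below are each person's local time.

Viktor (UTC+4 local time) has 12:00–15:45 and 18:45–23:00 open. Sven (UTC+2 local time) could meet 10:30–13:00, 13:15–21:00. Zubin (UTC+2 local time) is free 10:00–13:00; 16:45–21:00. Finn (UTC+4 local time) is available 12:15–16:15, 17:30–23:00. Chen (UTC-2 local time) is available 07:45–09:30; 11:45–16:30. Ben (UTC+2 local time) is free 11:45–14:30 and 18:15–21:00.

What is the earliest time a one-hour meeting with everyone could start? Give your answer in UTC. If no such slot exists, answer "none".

09:45

Viktor in UTC: 08:00-11:45, 14:45-19:00 (subtract 4h to convert from UTC+4).
Sven in UTC: 08:30-11:00, 11:15-19:00 (subtract 2h to convert from UTC+2).
Zubin in UTC: 08:00-11:00, 14:45-19:00 (subtract 2h to convert from UTC+2).
Finn in UTC: 08:15-12:15, 13:30-19:00 (subtract 4h to convert from UTC+4).
Chen in UTC: 09:45-11:30, 13:45-18:30 (add 2h to convert from UTC-2).
Ben in UTC: 09:45-12:30, 16:15-19:00 (subtract 2h to convert from UTC+2).
Viktor ∩ Sven: 08:30-11:00, 11:15-11:45, 14:45-19:00.
Viktor ∩ Sven ∩ Zubin: 08:30-11:00, 14:45-19:00.
Viktor ∩ Sven ∩ Zubin ∩ Finn: 08:30-11:00, 14:45-19:00.
Viktor ∩ Sven ∩ Zubin ∩ Finn ∩ Chen: 09:45-11:00, 14:45-18:30.
Viktor ∩ Sven ∩ Zubin ∩ Finn ∩ Chen ∩ Ben: 09:45-11:00, 16:15-18:30.
The first common window of at least 60 minutes is 09:45-11:00, so the earliest start is 09:45.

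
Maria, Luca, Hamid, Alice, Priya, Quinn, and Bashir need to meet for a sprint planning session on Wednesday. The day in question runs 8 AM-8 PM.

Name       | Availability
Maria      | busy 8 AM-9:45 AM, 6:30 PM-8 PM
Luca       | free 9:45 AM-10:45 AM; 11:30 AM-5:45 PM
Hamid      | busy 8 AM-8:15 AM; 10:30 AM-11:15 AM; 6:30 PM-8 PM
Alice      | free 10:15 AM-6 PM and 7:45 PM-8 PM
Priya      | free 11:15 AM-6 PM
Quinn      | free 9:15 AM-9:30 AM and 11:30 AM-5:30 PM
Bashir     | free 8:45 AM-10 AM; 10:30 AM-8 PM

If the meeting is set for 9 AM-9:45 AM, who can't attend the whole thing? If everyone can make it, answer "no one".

Alice, Luca, Maria, Priya, Quinn

Maria free: 09:45-18:30 (invert busy blocks within the working day).
Luca free: 09:45-10:45, 11:30-17:45.
Hamid free: 08:15-10:30, 11:15-18:30 (invert busy blocks within the working day).
Alice free: 10:15-18:00, 19:45-20:00.
Priya free: 11:15-18:00.
Quinn free: 09:15-09:30, 11:30-17:30.
Bashir free: 08:45-10:00, 10:30-20:00.
Maria: not fully free for 09:00-09:45. Luca: not fully free for 09:00-09:45. Hamid: free for 09:00-09:45. Alice: not fully free for 09:00-09:45. Priya: not fully free for 09:00-09:45. Quinn: not fully free for 09:00-09:45. Bashir: free for 09:00-09:45.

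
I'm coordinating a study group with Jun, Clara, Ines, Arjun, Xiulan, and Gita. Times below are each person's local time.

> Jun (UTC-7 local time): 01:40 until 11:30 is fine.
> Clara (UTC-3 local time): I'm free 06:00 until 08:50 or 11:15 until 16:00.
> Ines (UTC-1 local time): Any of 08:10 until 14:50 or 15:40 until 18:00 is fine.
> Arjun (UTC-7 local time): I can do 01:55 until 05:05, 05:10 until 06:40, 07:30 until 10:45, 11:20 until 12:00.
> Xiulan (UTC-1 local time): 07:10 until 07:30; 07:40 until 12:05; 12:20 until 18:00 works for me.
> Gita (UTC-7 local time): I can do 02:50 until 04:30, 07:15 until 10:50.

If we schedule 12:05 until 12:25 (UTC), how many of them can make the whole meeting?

3

Jun in UTC: 08:40-18:30 (add 7h to convert from UTC-7).
Clara in UTC: 09:00-11:50, 14:15-19:00 (add 3h to convert from UTC-3).
Ines in UTC: 09:10-15:50, 16:40-19:00 (add 1h to convert from UTC-1).
Arjun in UTC: 08:55-12:05, 12:10-13:40, 14:30-17:45, 18:20-19:00 (add 7h to convert from UTC-7).
Xiulan in UTC: 08:10-08:30, 08:40-13:05, 13:20-19:00 (add 1h to convert from UTC-1).
Gita in UTC: 09:50-11:30, 14:15-17:50 (add 7h to convert from UTC-7).
Jun, Ines, and Xiulan can make the full 12:05-12:25 slot — that's 3.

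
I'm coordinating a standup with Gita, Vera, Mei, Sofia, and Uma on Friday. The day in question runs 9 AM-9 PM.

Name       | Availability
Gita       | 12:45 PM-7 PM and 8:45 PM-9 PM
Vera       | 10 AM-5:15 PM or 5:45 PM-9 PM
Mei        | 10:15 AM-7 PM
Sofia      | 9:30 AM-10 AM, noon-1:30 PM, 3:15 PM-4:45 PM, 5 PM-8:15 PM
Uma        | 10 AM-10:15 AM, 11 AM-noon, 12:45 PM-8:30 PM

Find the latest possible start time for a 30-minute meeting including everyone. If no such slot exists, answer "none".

Gita ∩ Vera: 12:45-17:15, 17:45-19:00, 20:45-21:00.
Gita ∩ Vera ∩ Mei: 12:45-17:15, 17:45-19:00.
Gita ∩ Vera ∩ Mei ∩ Sofia: 12:45-13:30, 15:15-16:45, 17:00-17:15, 17:45-19:00.
Gita ∩ Vera ∩ Mei ∩ Sofia ∩ Uma: 12:45-13:30, 15:15-16:45, 17:00-17:15, 17:45-19:00.
The last common window of at least 30 minutes is 17:45-19:00; a 30-minute meeting can start as late as 18:30 and still end by 19:00.

18:30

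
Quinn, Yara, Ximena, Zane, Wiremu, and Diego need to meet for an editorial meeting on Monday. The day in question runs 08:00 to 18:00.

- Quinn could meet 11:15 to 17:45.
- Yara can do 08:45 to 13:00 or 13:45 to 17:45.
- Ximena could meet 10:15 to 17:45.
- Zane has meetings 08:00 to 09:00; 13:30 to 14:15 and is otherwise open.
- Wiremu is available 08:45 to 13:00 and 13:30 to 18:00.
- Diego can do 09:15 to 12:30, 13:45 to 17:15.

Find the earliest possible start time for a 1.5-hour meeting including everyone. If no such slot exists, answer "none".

Quinn free: 11:15-17:45.
Yara free: 08:45-13:00, 13:45-17:45.
Ximena free: 10:15-17:45.
Zane free: 09:00-13:30, 14:15-18:00 (invert busy blocks within the working day).
Wiremu free: 08:45-13:00, 13:30-18:00.
Diego free: 09:15-12:30, 13:45-17:15.
Quinn ∩ Yara: 11:15-13:00, 13:45-17:45.
Quinn ∩ Yara ∩ Ximena: 11:15-13:00, 13:45-17:45.
Quinn ∩ Yara ∩ Ximena ∩ Zane: 11:15-13:00, 14:15-17:45.
Quinn ∩ Yara ∩ Ximena ∩ Zane ∩ Wiremu: 11:15-13:00, 14:15-17:45.
Quinn ∩ Yara ∩ Ximena ∩ Zane ∩ Wiremu ∩ Diego: 11:15-12:30, 14:15-17:15.
Those are the intersection windows.
The first common window of at least 90 minutes is 14:15-17:15, so the earliest start is 14:15.

14:15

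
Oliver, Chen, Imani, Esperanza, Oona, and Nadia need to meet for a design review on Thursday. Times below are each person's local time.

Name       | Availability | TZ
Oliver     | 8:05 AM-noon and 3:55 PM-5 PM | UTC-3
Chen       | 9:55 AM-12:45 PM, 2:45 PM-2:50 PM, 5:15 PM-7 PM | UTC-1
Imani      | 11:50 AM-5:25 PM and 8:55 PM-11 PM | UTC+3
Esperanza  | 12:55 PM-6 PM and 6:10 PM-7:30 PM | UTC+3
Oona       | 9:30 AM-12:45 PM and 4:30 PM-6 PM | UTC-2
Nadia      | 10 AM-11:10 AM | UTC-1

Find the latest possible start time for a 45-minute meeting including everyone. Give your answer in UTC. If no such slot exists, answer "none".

Oliver in UTC: 11:05-15:00, 18:55-20:00 (add 3h to convert from UTC-3).
Chen in UTC: 10:55-13:45, 15:45-15:50, 18:15-20:00 (add 1h to convert from UTC-1).
Imani in UTC: 08:50-14:25, 17:55-20:00 (subtract 3h to convert from UTC+3).
Esperanza in UTC: 09:55-15:00, 15:10-16:30 (subtract 3h to convert from UTC+3).
Oona in UTC: 11:30-14:45, 18:30-20:00 (add 2h to convert from UTC-2).
Nadia in UTC: 11:00-12:10 (add 1h to convert from UTC-1).
Oliver ∩ Chen: 11:05-13:45, 18:55-20:00.
Oliver ∩ Chen ∩ Imani: 11:05-13:45, 18:55-20:00.
Oliver ∩ Chen ∩ Imani ∩ Esperanza: 11:05-13:45.
Oliver ∩ Chen ∩ Imani ∩ Esperanza ∩ Oona: 11:30-13:45.
Oliver ∩ Chen ∩ Imani ∩ Esperanza ∩ Oona ∩ Nadia: 11:30-12:10.
No common window is at least 45 minutes long.

none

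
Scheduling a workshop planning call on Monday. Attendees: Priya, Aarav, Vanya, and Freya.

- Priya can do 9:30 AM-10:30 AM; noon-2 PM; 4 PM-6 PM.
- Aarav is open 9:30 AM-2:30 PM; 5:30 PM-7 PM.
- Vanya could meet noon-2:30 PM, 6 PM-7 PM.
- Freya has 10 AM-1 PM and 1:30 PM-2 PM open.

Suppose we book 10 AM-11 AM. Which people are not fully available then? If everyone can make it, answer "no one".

Priya, Vanya

Priya: not fully free for 10:00-11:00. Aarav: free for 10:00-11:00. Vanya: not fully free for 10:00-11:00. Freya: free for 10:00-11:00.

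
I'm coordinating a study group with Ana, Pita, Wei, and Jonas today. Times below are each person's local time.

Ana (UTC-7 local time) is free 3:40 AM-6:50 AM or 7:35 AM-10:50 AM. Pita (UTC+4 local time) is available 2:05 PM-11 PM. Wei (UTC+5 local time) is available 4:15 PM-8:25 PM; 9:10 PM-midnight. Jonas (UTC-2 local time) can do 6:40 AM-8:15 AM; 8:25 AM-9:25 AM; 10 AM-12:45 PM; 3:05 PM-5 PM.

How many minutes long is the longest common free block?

Ana in UTC: 10:40-13:50, 14:35-17:50 (add 7h to convert from UTC-7).
Pita in UTC: 10:05-19:00 (subtract 4h to convert from UTC+4).
Wei in UTC: 11:15-15:25, 16:10-19:00 (subtract 5h to convert from UTC+5).
Jonas in UTC: 08:40-10:15, 10:25-11:25, 12:00-14:45, 17:05-19:00 (add 2h to convert from UTC-2).
Ana ∩ Pita: 10:40-13:50, 14:35-17:50.
Ana ∩ Pita ∩ Wei: 11:15-13:50, 14:35-15:25, 16:10-17:50.
Ana ∩ Pita ∩ Wei ∩ Jonas: 11:15-11:25, 12:00-13:50, 14:35-14:45, 17:05-17:50.
Those are the intersection windows.
The longest is 12:00-13:50 at 110 minutes.

110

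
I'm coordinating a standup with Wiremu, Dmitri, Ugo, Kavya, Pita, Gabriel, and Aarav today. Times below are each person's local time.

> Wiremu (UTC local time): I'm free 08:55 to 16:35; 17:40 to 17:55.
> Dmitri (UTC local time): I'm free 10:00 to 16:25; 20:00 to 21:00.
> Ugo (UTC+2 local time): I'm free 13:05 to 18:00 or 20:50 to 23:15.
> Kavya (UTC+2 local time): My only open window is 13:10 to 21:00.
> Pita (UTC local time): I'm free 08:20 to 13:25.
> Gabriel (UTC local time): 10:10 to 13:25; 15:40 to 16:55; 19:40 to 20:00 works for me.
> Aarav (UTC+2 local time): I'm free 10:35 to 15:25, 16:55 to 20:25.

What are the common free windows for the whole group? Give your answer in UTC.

Wiremu in UTC: 08:55-16:35, 17:40-17:55.
Dmitri in UTC: 10:00-16:25, 20:00-21:00.
Ugo in UTC: 11:05-16:00, 18:50-21:15 (subtract 2h to convert from UTC+2).
Kavya in UTC: 11:10-19:00 (subtract 2h to convert from UTC+2).
Pita in UTC: 08:20-13:25.
Gabriel in UTC: 10:10-13:25, 15:40-16:55, 19:40-20:00.
Aarav in UTC: 08:35-13:25, 14:55-18:25 (subtract 2h to convert from UTC+2).
Wiremu ∩ Dmitri: 10:00-16:25.
Wiremu ∩ Dmitri ∩ Ugo: 11:05-16:00.
Wiremu ∩ Dmitri ∩ Ugo ∩ Kavya: 11:10-16:00.
Wiremu ∩ Dmitri ∩ Ugo ∩ Kavya ∩ Pita: 11:10-13:25.
Wiremu ∩ Dmitri ∩ Ugo ∩ Kavya ∩ Pita ∩ Gabriel: 11:10-13:25.
Wiremu ∩ Dmitri ∩ Ugo ∩ Kavya ∩ Pita ∩ Gabriel ∩ Aarav: 11:10-13:25.

11:10-13:25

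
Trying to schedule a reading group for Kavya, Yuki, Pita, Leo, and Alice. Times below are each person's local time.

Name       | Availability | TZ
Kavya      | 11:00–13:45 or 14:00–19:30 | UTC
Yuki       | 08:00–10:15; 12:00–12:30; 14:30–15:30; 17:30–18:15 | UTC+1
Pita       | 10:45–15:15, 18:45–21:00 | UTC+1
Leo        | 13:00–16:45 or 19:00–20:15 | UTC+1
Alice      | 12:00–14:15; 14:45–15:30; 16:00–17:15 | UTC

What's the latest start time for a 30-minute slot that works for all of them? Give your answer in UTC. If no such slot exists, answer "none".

Kavya in UTC: 11:00-13:45, 14:00-19:30.
Yuki in UTC: 07:00-09:15, 11:00-11:30, 13:30-14:30, 16:30-17:15 (subtract 1h to convert from UTC+1).
Pita in UTC: 09:45-14:15, 17:45-20:00 (subtract 1h to convert from UTC+1).
Leo in UTC: 12:00-15:45, 18:00-19:15 (subtract 1h to convert from UTC+1).
Alice in UTC: 12:00-14:15, 14:45-15:30, 16:00-17:15.
Kavya ∩ Yuki: 11:00-11:30, 13:30-13:45, 14:00-14:30, 16:30-17:15.
Kavya ∩ Yuki ∩ Pita: 11:00-11:30, 13:30-13:45, 14:00-14:15.
Kavya ∩ Yuki ∩ Pita ∩ Leo: 13:30-13:45, 14:00-14:15.
Kavya ∩ Yuki ∩ Pita ∩ Leo ∩ Alice: 13:30-13:45, 14:00-14:15.
No common window is at least 30 minutes long.

none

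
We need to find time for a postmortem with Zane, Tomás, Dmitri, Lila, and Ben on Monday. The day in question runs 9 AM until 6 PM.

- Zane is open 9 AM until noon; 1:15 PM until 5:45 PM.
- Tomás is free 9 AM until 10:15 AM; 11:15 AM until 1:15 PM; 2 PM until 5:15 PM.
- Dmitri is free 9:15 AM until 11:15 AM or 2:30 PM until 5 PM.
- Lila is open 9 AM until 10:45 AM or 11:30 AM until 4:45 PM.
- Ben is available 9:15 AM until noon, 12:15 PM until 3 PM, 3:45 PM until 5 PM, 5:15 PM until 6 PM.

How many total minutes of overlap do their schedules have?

150

Zane ∩ Tomás: 09:00-10:15, 11:15-12:00, 14:00-17:15.
Zane ∩ Tomás ∩ Dmitri: 09:15-10:15, 14:30-17:00.
Zane ∩ Tomás ∩ Dmitri ∩ Lila: 09:15-10:15, 14:30-16:45.
Zane ∩ Tomás ∩ Dmitri ∩ Lila ∩ Ben: 09:15-10:15, 14:30-15:00, 15:45-16:45.
Summing the common windows: 60 + 30 + 60 = 150 minutes.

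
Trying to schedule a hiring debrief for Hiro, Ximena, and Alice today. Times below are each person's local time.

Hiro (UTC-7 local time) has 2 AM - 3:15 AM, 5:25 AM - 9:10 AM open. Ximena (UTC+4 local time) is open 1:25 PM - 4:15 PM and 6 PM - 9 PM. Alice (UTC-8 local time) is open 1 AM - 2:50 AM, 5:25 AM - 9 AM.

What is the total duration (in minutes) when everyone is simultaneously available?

180

Hiro in UTC: 09:00-10:15, 12:25-16:10 (add 7h to convert from UTC-7).
Ximena in UTC: 09:25-12:15, 14:00-17:00 (subtract 4h to convert from UTC+4).
Alice in UTC: 09:00-10:50, 13:25-17:00 (add 8h to convert from UTC-8).
Hiro ∩ Ximena: 09:25-10:15, 14:00-16:10.
Hiro ∩ Ximena ∩ Alice: 09:25-10:15, 14:00-16:10.
Those are the intersection windows.
Summing the common windows: 50 + 130 = 180 minutes.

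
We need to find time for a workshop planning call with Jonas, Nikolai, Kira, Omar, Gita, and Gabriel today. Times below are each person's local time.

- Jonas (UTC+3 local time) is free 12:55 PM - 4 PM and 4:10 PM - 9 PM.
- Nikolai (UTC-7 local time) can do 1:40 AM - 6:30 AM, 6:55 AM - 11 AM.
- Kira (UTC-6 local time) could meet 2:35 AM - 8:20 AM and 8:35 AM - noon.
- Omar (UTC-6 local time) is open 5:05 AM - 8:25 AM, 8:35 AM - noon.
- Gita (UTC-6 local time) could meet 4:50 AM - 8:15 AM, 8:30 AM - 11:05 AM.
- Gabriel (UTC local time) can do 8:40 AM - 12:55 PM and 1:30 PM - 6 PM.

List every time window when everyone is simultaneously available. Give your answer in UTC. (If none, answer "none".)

11:05-12:55, 13:55-14:15, 14:35-17:05

Jonas in UTC: 09:55-13:00, 13:10-18:00 (subtract 3h to convert from UTC+3).
Nikolai in UTC: 08:40-13:30, 13:55-18:00 (add 7h to convert from UTC-7).
Kira in UTC: 08:35-14:20, 14:35-18:00 (add 6h to convert from UTC-6).
Omar in UTC: 11:05-14:25, 14:35-18:00 (add 6h to convert from UTC-6).
Gita in UTC: 10:50-14:15, 14:30-17:05 (add 6h to convert from UTC-6).
Gabriel in UTC: 08:40-12:55, 13:30-18:00.
Jonas ∩ Nikolai: 09:55-13:00, 13:10-13:30, 13:55-18:00.
Jonas ∩ Nikolai ∩ Kira: 09:55-13:00, 13:10-13:30, 13:55-14:20, 14:35-18:00.
Jonas ∩ Nikolai ∩ Kira ∩ Omar: 11:05-13:00, 13:10-13:30, 13:55-14:20, 14:35-18:00.
Jonas ∩ Nikolai ∩ Kira ∩ Omar ∩ Gita: 11:05-13:00, 13:10-13:30, 13:55-14:15, 14:35-17:05.
Jonas ∩ Nikolai ∩ Kira ∩ Omar ∩ Gita ∩ Gabriel: 11:05-12:55, 13:55-14:15, 14:35-17:05.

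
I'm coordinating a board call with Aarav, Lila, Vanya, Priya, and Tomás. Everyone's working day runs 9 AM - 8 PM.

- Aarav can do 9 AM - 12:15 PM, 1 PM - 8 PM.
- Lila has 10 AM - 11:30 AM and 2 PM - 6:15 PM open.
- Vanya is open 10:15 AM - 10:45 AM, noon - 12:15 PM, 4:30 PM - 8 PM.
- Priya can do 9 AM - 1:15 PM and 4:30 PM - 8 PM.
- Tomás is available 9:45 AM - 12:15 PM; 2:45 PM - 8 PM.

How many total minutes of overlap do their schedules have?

Aarav ∩ Lila: 10:00-11:30, 14:00-18:15.
Aarav ∩ Lila ∩ Vanya: 10:15-10:45, 16:30-18:15.
Aarav ∩ Lila ∩ Vanya ∩ Priya: 10:15-10:45, 16:30-18:15.
Aarav ∩ Lila ∩ Vanya ∩ Priya ∩ Tomás: 10:15-10:45, 16:30-18:15.
Summing the common windows: 30 + 105 = 135 minutes.

135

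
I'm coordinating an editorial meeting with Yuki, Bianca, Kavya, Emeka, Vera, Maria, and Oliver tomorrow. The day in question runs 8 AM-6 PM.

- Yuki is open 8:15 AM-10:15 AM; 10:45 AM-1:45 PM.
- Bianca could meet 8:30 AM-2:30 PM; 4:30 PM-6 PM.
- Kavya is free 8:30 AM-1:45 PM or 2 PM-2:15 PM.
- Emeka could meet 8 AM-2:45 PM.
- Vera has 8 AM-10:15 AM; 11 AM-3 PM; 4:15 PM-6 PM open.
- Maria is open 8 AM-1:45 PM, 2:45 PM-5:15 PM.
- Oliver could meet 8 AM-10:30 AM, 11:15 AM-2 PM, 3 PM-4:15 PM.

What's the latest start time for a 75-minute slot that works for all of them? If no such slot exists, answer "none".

Yuki ∩ Bianca: 08:30-10:15, 10:45-13:45.
Yuki ∩ Bianca ∩ Kavya: 08:30-10:15, 10:45-13:45.
Yuki ∩ Bianca ∩ Kavya ∩ Emeka: 08:30-10:15, 10:45-13:45.
Yuki ∩ Bianca ∩ Kavya ∩ Emeka ∩ Vera: 08:30-10:15, 11:00-13:45.
Yuki ∩ Bianca ∩ Kavya ∩ Emeka ∩ Vera ∩ Maria: 08:30-10:15, 11:00-13:45.
Yuki ∩ Bianca ∩ Kavya ∩ Emeka ∩ Vera ∩ Maria ∩ Oliver: 08:30-10:15, 11:15-13:45.
Those are the intersection windows.
The last common window of at least 75 minutes is 11:15-13:45; a 75-minute meeting can start as late as 12:30 and still end by 13:45.

12:30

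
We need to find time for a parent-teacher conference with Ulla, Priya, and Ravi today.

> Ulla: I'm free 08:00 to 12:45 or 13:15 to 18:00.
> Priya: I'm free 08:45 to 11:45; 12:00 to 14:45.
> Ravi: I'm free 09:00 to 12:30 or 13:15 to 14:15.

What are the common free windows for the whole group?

09:00-11:45, 12:00-12:30, 13:15-14:15

Ulla ∩ Priya: 08:45-11:45, 12:00-12:45, 13:15-14:45.
Ulla ∩ Priya ∩ Ravi: 09:00-11:45, 12:00-12:30, 13:15-14:15.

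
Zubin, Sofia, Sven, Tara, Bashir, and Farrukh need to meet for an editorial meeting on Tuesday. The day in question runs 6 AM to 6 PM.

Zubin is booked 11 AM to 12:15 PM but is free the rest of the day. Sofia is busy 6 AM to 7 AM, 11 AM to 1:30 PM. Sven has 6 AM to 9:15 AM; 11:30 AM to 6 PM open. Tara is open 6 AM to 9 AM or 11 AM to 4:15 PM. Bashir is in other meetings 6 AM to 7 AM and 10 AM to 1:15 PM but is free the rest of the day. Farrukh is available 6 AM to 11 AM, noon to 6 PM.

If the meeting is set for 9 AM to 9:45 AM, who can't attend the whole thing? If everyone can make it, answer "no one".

Zubin free: 06:00-11:00, 12:15-18:00 (invert busy blocks within the working day).
Sofia free: 07:00-11:00, 13:30-18:00 (invert busy blocks within the working day).
Sven free: 06:00-09:15, 11:30-18:00.
Tara free: 06:00-09:00, 11:00-16:15.
Bashir free: 07:00-10:00, 13:15-18:00 (invert busy blocks within the working day).
Farrukh free: 06:00-11:00, 12:00-18:00.
Zubin: free for 09:00-09:45. Sofia: free for 09:00-09:45. Sven: not fully free for 09:00-09:45. Tara: not fully free for 09:00-09:45. Bashir: free for 09:00-09:45. Farrukh: free for 09:00-09:45.

Sven, Tara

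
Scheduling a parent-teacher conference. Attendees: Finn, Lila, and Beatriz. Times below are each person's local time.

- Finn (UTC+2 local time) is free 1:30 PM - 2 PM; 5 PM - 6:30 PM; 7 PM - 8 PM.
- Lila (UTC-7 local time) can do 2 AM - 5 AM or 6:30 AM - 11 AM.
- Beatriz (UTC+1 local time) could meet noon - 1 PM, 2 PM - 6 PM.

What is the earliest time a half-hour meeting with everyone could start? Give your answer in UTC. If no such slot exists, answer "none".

11:30

Finn in UTC: 11:30-12:00, 15:00-16:30, 17:00-18:00 (subtract 2h to convert from UTC+2).
Lila in UTC: 09:00-12:00, 13:30-18:00 (add 7h to convert from UTC-7).
Beatriz in UTC: 11:00-12:00, 13:00-17:00 (subtract 1h to convert from UTC+1).
Finn ∩ Lila: 11:30-12:00, 15:00-16:30, 17:00-18:00.
Finn ∩ Lila ∩ Beatriz: 11:30-12:00, 15:00-16:30.
The first common window of at least 30 minutes is 11:30-12:00, so the earliest start is 11:30.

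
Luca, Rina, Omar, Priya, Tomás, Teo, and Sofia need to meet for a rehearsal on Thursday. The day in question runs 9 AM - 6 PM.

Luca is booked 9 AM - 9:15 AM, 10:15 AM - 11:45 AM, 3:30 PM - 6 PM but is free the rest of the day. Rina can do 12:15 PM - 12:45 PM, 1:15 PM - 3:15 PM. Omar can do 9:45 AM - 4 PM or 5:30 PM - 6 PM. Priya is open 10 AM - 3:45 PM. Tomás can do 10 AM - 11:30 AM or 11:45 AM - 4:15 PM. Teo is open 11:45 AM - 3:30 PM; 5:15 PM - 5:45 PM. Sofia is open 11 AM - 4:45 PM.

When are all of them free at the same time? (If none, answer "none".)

Luca free: 09:15-10:15, 11:45-15:30 (invert busy blocks within the working day).
Rina free: 12:15-12:45, 13:15-15:15.
Omar free: 09:45-16:00, 17:30-18:00.
Priya free: 10:00-15:45.
Tomás free: 10:00-11:30, 11:45-16:15.
Teo free: 11:45-15:30, 17:15-17:45.
Sofia free: 11:00-16:45.
Luca ∩ Rina: 12:15-12:45, 13:15-15:15.
Luca ∩ Rina ∩ Omar: 12:15-12:45, 13:15-15:15.
Luca ∩ Rina ∩ Omar ∩ Priya: 12:15-12:45, 13:15-15:15.
Luca ∩ Rina ∩ Omar ∩ Priya ∩ Tomás: 12:15-12:45, 13:15-15:15.
Luca ∩ Rina ∩ Omar ∩ Priya ∩ Tomás ∩ Teo: 12:15-12:45, 13:15-15:15.
Luca ∩ Rina ∩ Omar ∩ Priya ∩ Tomás ∩ Teo ∩ Sofia: 12:15-12:45, 13:15-15:15.
So the common availability across everyone is 12:15-12:45, 13:15-15:15.

12:15-12:45, 13:15-15:15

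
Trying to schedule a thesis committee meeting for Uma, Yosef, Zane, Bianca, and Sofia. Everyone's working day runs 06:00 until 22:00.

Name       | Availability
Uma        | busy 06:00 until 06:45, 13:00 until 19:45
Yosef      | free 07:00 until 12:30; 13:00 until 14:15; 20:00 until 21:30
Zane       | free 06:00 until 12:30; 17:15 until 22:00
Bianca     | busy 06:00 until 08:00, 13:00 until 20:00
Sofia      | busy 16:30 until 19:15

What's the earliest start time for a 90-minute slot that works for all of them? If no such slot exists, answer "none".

Uma free: 06:45-13:00, 19:45-22:00 (invert busy blocks within the working day).
Yosef free: 07:00-12:30, 13:00-14:15, 20:00-21:30.
Zane free: 06:00-12:30, 17:15-22:00.
Bianca free: 08:00-13:00, 20:00-22:00 (invert busy blocks within the working day).
Sofia free: 06:00-16:30, 19:15-22:00 (invert busy blocks within the working day).
Uma ∩ Yosef: 07:00-12:30, 20:00-21:30.
Uma ∩ Yosef ∩ Zane: 07:00-12:30, 20:00-21:30.
Uma ∩ Yosef ∩ Zane ∩ Bianca: 08:00-12:30, 20:00-21:30.
Uma ∩ Yosef ∩ Zane ∩ Bianca ∩ Sofia: 08:00-12:30, 20:00-21:30.
Those are the intersection windows.
The first common window of at least 90 minutes is 08:00-12:30, so the earliest start is 08:00.

08:00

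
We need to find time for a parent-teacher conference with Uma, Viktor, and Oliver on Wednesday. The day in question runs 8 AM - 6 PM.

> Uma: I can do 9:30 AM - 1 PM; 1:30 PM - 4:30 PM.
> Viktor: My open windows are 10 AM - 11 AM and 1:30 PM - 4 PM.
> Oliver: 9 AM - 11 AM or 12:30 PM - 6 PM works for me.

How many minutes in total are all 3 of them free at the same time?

Uma ∩ Viktor: 10:00-11:00, 13:30-16:00.
Uma ∩ Viktor ∩ Oliver: 10:00-11:00, 13:30-16:00.
Summing the common windows: 60 + 150 = 210 minutes.

210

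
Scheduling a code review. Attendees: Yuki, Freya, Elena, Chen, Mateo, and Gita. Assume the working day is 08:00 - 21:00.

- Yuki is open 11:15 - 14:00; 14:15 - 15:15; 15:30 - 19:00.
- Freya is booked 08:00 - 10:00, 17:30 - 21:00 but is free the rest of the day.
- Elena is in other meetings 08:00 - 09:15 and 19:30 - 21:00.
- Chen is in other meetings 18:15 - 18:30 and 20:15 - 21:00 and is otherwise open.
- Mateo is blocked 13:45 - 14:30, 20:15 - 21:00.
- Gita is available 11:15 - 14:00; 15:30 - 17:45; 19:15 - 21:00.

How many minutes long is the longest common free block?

150

Yuki free: 11:15-14:00, 14:15-15:15, 15:30-19:00.
Freya free: 10:00-17:30 (invert busy blocks within the working day).
Elena free: 09:15-19:30 (invert busy blocks within the working day).
Chen free: 08:00-18:15, 18:30-20:15 (invert busy blocks within the working day).
Mateo free: 08:00-13:45, 14:30-20:15 (invert busy blocks within the working day).
Gita free: 11:15-14:00, 15:30-17:45, 19:15-21:00.
Yuki ∩ Freya: 11:15-14:00, 14:15-15:15, 15:30-17:30.
Yuki ∩ Freya ∩ Elena: 11:15-14:00, 14:15-15:15, 15:30-17:30.
Yuki ∩ Freya ∩ Elena ∩ Chen: 11:15-14:00, 14:15-15:15, 15:30-17:30.
Yuki ∩ Freya ∩ Elena ∩ Chen ∩ Mateo: 11:15-13:45, 14:30-15:15, 15:30-17:30.
Yuki ∩ Freya ∩ Elena ∩ Chen ∩ Mateo ∩ Gita: 11:15-13:45, 15:30-17:30.
The longest is 11:15-13:45 at 150 minutes.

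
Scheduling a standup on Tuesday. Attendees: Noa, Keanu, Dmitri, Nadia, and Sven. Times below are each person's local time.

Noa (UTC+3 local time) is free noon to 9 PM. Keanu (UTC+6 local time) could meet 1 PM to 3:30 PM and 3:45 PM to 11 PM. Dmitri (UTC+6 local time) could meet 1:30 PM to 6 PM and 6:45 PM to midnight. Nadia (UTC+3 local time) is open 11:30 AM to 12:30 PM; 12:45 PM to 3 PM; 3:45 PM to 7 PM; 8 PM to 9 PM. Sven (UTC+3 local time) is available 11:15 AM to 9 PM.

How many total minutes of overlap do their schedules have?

Noa in UTC: 09:00-18:00 (subtract 3h to convert from UTC+3).
Keanu in UTC: 07:00-09:30, 09:45-17:00 (subtract 6h to convert from UTC+6).
Dmitri in UTC: 07:30-12:00, 12:45-18:00 (subtract 6h to convert from UTC+6).
Nadia in UTC: 08:30-09:30, 09:45-12:00, 12:45-16:00, 17:00-18:00 (subtract 3h to convert from UTC+3).
Sven in UTC: 08:15-18:00 (subtract 3h to convert from UTC+3).
Noa ∩ Keanu: 09:00-09:30, 09:45-17:00.
Noa ∩ Keanu ∩ Dmitri: 09:00-09:30, 09:45-12:00, 12:45-17:00.
Noa ∩ Keanu ∩ Dmitri ∩ Nadia: 09:00-09:30, 09:45-12:00, 12:45-16:00.
Noa ∩ Keanu ∩ Dmitri ∩ Nadia ∩ Sven: 09:00-09:30, 09:45-12:00, 12:45-16:00.
Summing the common windows: 30 + 135 + 195 = 360 minutes.

360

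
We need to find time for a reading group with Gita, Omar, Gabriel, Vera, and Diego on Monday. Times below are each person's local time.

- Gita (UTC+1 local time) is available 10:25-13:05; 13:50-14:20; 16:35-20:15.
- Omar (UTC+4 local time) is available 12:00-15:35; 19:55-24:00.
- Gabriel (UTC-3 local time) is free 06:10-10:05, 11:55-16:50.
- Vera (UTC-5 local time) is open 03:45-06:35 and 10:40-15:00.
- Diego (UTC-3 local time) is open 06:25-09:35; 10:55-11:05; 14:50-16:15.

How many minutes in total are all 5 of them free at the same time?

215

Gita in UTC: 09:25-12:05, 12:50-13:20, 15:35-19:15 (subtract 1h to convert from UTC+1).
Omar in UTC: 08:00-11:35, 15:55-20:00 (subtract 4h to convert from UTC+4).
Gabriel in UTC: 09:10-13:05, 14:55-19:50 (add 3h to convert from UTC-3).
Vera in UTC: 08:45-11:35, 15:40-20:00 (add 5h to convert from UTC-5).
Diego in UTC: 09:25-12:35, 13:55-14:05, 17:50-19:15 (add 3h to convert from UTC-3).
Gita ∩ Omar: 09:25-11:35, 15:55-19:15.
Gita ∩ Omar ∩ Gabriel: 09:25-11:35, 15:55-19:15.
Gita ∩ Omar ∩ Gabriel ∩ Vera: 09:25-11:35, 15:55-19:15.
Gita ∩ Omar ∩ Gabriel ∩ Vera ∩ Diego: 09:25-11:35, 17:50-19:15.
So the common availability across everyone is 09:25-11:35, 17:50-19:15.
Summing the common windows: 130 + 85 = 215 minutes.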